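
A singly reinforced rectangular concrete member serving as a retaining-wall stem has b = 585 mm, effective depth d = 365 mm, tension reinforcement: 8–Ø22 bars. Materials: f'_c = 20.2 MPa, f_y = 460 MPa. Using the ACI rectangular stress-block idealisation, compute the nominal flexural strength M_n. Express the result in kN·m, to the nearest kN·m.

M_n ≈ 413 kN·m

A_s = 8 × 380 = 3040 mm².
T = A_s f_y = 3040 × 460 = 1398400 N = 1398.4 kN.
From C = T: a = T/(0.85 f'_c b) = 1398400/(0.85 × 20.2 × 585) = 139.22 mm.
M_n = T(d − a/2) = 1398.4 kN × (365 − 69.61) mm = 413.07 kN·m.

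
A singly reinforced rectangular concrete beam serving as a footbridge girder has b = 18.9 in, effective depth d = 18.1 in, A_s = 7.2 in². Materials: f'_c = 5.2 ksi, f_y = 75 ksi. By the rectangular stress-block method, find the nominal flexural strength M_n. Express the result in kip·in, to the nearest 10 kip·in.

T = A_s f_y = 7.2 × 75 = 540 kips.
a = T/(0.85 f'_c b) = 540/(0.85 × 5.2 × 18.9) = 6.464 in.
M_n = T(d − a/2) = 540 × (18.1 − 3.232) = 8028.7 kip·in.

M_n ≈ 8030 kip·in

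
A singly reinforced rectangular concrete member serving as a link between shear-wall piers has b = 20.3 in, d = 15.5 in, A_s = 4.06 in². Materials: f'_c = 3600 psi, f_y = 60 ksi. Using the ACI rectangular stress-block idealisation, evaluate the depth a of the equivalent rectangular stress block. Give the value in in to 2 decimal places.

a ≈ 3.92 in

T = A_s f_y = 4.06 × 60 = 243.6 kips.
a = T/(0.85 f'_c b) = 243.6/(0.85 × 3.6 × 20.3) = 3.92 in.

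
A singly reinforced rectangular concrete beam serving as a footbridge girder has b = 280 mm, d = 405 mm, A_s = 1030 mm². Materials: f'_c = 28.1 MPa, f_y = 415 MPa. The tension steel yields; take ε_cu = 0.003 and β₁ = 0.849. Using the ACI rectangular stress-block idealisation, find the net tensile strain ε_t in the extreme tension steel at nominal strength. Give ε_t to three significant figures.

a = A_s f_y/(0.85 f'_c b) = 63.91 mm.
β₁ = 0.849, so c = a/β₁ = 63.91/0.849 = 75.28 mm.
From the linear strain diagram with ε_cu = 0.003: ε_t = 0.003 (d − c)/c = 0.003 × (405 − 75.28)/75.28 = 0.0131.
Since ε_t ≥ 0.005, the section is tension-controlled.

ε_t ≈ 0.0131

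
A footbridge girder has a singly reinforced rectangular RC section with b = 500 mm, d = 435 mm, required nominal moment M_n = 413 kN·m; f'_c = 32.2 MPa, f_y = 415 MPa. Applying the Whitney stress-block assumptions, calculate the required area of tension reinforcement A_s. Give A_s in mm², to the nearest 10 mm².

With M_n = 0.85 f'_c a b (d − a/2), solve the quadratic for a:
a = d − √(d² − 2M_n/(0.85 f'_c b)) = 435 − √(435² − 2 × 413×10⁶/(0.85 × 32.2 × 500)) = 76.02 mm.
A_s = 0.85 f'_c a b / f_y = 0.85 × 32.2 × 76.02 × 500 / 415 = 2506.8 mm².

A_s ≈ 2510 mm²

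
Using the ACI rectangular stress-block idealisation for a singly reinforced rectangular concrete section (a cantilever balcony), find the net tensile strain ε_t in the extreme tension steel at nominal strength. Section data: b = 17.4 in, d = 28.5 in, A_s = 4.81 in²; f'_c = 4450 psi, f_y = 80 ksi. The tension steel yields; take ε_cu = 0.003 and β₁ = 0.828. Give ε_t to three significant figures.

ε_t ≈ 0.00911

a = A_s f_y/(0.85 f'_c b) = 5.847 in.
β₁ = 0.828, so c = a/β₁ = 5.847/0.828 = 7.062 in.
From the linear strain diagram with ε_cu = 0.003: ε_t = 0.003 (d − c)/c = 0.003 × (28.5 − 7.062)/7.062 = 0.00911.
Since ε_t ≥ 0.005, the section is tension-controlled.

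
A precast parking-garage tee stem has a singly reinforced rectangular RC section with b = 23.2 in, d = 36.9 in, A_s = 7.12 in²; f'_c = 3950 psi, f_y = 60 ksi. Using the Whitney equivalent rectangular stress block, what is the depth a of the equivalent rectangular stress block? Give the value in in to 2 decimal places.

T = A_s f_y = 7.12 × 60 = 427.2 kips.
a = T/(0.85 f'_c b) = 427.2/(0.85 × 3.95 × 23.2) = 5.48 in.

a ≈ 5.48 in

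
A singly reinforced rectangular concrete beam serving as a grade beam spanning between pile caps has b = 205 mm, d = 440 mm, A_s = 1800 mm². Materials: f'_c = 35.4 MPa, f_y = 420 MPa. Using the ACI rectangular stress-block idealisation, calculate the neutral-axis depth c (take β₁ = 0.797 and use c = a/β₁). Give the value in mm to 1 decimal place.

T = A_s f_y = 1800 × 420 = 756000 N = 756 kN.
Setting C = 0.85 f'_c a b equal to T: a = 756000/(0.85 × 35.4 × 205) = 122.559 mm.
With β₁ = 0.797, c = a/β₁ = 122.559/0.797 = 153.8 mm.

c ≈ 153.8 mm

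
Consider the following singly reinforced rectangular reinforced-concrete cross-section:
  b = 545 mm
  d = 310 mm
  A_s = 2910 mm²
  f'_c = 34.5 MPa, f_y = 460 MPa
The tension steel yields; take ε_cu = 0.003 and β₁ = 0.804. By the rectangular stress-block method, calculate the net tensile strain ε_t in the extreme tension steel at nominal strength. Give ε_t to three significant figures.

a = A_s f_y/(0.85 f'_c b) = 83.76 mm.
β₁ = 0.804, so c = a/β₁ = 83.76/0.804 = 104.18 mm.
From the linear strain diagram with ε_cu = 0.003: ε_t = 0.003 (d − c)/c = 0.003 × (310 − 104.18)/104.18 = 0.00593.
Since ε_t ≥ 0.005, the section is tension-controlled.

ε_t ≈ 0.00593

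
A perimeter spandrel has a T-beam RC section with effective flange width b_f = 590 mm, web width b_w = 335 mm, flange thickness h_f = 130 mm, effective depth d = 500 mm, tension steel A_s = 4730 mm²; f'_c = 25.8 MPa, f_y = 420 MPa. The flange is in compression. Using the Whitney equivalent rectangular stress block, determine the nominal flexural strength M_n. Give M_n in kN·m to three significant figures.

M_n ≈ 838 kN·m

Tension: T = A_s f_y = 4730 × 420 = 1986600 N.
Try a within the flange: a = T/(0.85 f'_c b_f) = 1986600/(0.85 × 25.8 × 590) = 153.54 mm.
a = 153.54 > h_f = 130 mm: the block extends into the web. Split into flange-overhang and web parts.
C_f = 0.85 f'_c (b_f − b_w) h_f = 0.85 × 25.8 × (590 − 335) × 130 = 726980 N.
Remaining web compression depth: a_w = (T − C_f)/(0.85 f'_c b_w) = (1986600 − 726980)/(0.85 × 25.8 × 335) = 171.46 mm.
M_n = C_f(d − h_f/2) + (T − C_f)(d − a_w/2) = 726980 × (500 − 65) + 1259620 × (500 − 85.73) = 316.24 + 521.82 = 838.06 × 10⁶ N·mm.
M_n = 838.06 kN·m.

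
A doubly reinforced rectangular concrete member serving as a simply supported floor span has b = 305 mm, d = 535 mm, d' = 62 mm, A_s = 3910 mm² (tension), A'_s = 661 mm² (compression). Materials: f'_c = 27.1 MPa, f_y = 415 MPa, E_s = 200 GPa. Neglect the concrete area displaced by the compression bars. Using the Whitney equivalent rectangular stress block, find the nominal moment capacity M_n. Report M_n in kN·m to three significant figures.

Assume both tension and compression steel yield.
Net tension couple steel: A_s − A'_s = 3249 mm².
a = (A_s − A'_s) f_y / (0.85 f'_c b) = 1348335/(0.85 × 27.1 × 305) = 191.92 mm.
c = a/β₁ = 191.92/0.85 = 225.79 mm; ε'_s = 0.003(c − d')/c = 0.0022 ≥ f_y/E_s = 0.0021, so compression steel does yield.
M_n = (A_s − A'_s) f_y (d − a/2) + A'_s f_y (d − d') = [1348335 × (535 − 95.96) + 274315 × (535 − 62)] × 10⁻⁶ = 591.97 + 129.75 = 721.72 kN·m.

M_n ≈ 722 kN·m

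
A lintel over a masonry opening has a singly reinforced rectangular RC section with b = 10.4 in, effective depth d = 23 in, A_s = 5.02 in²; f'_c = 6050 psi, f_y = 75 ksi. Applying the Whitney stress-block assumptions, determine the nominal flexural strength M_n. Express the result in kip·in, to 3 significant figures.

T = A_s f_y = 5.02 × 75 = 376.5 kips.
a = T/(0.85 f'_c b) = 376.5/(0.85 × 6.05 × 10.4) = 7.040 in.
M_n = T(d − a/2) = 376.5 × (23 − 3.52) = 7334.2 kip·in.

M_n ≈ 7330 kip·in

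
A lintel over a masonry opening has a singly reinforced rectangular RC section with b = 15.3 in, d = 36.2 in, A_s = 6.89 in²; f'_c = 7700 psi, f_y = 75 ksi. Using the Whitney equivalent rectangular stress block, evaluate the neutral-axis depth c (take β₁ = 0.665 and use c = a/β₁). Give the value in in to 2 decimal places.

T = A_s f_y = 6.89 × 75 = 516.75 kips.
a = T/(0.85 f'_c b) = 516.75/(0.85 × 7.7 × 15.3) = 5.1604 in.
With β₁ = 0.665, c = a/β₁ = 5.1604/0.665 = 7.76 in.

c ≈ 7.76 in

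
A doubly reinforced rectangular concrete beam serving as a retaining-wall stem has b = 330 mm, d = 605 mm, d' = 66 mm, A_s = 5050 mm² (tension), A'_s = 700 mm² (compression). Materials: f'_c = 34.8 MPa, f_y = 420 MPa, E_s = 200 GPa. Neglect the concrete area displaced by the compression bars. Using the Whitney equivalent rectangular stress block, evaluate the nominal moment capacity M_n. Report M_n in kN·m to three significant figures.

Assume both tension and compression steel yield.
Net tension couple steel: A_s − A'_s = 4350 mm².
a = (A_s − A'_s) f_y / (0.85 f'_c b) = 1827000/(0.85 × 34.8 × 330) = 187.17 mm.
c = a/β₁ = 187.17/0.801 = 233.67 mm; ε'_s = 0.003(c − d')/c = 0.0022 ≥ f_y/E_s = 0.0021, so compression steel does yield.
M_n = (A_s − A'_s) f_y (d − a/2) + A'_s f_y (d − d') = [1827000 × (605 − 93.585) + 294000 × (605 − 66)] × 10⁻⁶ = 934.36 + 158.47 = 1092.83 kN·m.

M_n ≈ 1090 kN·m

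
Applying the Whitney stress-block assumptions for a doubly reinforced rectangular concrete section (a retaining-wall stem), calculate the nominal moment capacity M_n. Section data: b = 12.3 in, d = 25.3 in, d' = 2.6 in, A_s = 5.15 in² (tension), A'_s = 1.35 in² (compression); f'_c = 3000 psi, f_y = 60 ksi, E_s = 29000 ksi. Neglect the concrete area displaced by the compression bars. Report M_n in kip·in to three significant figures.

M_n ≈ 6780 kip·in

Assume both steels yield.
a = (A_s − A'_s) f_y/(0.85 f'_c b) = (5.15 − 1.35) × 60/(0.85 × 3 × 12.3) = 7.269 in.
c = a/β₁ = 7.269/0.85 = 8.552 in; ε'_s = 0.003(c − d')/c = 0.0021 ≥ ε_y = 0.0021, so the compression steel yields.
M_n = (A_s − A'_s) f_y (d − a/2) + A'_s f_y (d − d') = 228 × (25.3 − 3.6345) + 81 × (25.3 − 2.6) = 4939.7 + 1838.7 = 6778.4 kip·in.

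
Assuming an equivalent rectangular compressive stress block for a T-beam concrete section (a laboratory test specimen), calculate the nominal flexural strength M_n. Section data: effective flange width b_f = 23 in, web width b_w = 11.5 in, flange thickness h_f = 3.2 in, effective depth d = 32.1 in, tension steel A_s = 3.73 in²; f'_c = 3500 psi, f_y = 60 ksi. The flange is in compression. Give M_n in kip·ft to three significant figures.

M_n ≈ 568 kip·ft

Tension: T = A_s f_y = 3.73 × 60 = 223.8 kips.
Try a within the flange: a = T/(0.85 f'_c b_f) = 223.8/(0.85 × 3.5 × 23) = 3.271 in.
a = 3.271 > h_f = 3.2 in: the block extends into the web. Split into flange-overhang and web parts.
C_f = 0.85 f'_c (b_f − b_w) h_f = 0.85 × 3.5 × (23 − 11.5) × 3.2 = 109.5 kips.
Remaining web compression depth: a_w = (T − C_f)/(0.85 f'_c b_w) = (223.8 − 109.5)/(0.85 × 3.5 × 11.5) = 3.341 in.
M_n = C_f(d − h_f/2) + (T − C_f)(d − a_w/2) = 109.5 × (32.1 − 1.6) + 114.3 × (32.1 − 1.6705) = 3339.8 + 3478.1 = 6817.9 kip·in.
M_n = 6817.9/12 = 568.16 kip·ft.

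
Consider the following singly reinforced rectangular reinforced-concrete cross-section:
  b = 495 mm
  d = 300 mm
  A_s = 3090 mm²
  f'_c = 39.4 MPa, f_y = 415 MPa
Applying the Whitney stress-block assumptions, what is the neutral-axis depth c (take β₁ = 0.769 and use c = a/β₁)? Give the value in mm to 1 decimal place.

T = A_s f_y = 3090 × 415 = 1282350 N = 1282.35 kN.
Setting C = 0.85 f'_c a b equal to T: a = 1282350/(0.85 × 39.4 × 495) = 77.355 mm.
With β₁ = 0.769, c = a/β₁ = 77.355/0.769 = 100.6 mm.

c ≈ 100.6 mm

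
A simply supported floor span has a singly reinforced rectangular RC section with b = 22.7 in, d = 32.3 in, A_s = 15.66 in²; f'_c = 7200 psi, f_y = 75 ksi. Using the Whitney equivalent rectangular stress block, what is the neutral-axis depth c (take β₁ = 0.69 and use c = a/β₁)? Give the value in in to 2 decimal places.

c ≈ 12.25 in

T = A_s f_y = 15.66 × 75 = 1174.5 kips.
a = T/(0.85 f'_c b) = 1174.5/(0.85 × 7.2 × 22.7) = 8.4543 in.
With β₁ = 0.69, c = a/β₁ = 8.4543/0.69 = 12.25 in.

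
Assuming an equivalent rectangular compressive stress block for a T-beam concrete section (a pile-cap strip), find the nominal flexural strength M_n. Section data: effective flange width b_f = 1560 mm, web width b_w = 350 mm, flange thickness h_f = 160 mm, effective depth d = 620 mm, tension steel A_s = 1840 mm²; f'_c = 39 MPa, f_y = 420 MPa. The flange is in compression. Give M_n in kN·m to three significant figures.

M_n ≈ 473 kN·m

Tension: T = A_s f_y = 1840 × 420 = 772800 N.
Try a within the flange: a = T/(0.85 f'_c b_f) = 772800/(0.85 × 39 × 1560) = 14.94 mm.
Since a = 14.94 ≤ h_f = 160 mm, the stress block lies entirely in the flange; analyse as a rectangular beam of width b_f.
M_n = T(d − a/2) = 772800 × (620 − 7.47) = 473.36 × 10⁶ N·mm.
M_n = 473.36 kN·m.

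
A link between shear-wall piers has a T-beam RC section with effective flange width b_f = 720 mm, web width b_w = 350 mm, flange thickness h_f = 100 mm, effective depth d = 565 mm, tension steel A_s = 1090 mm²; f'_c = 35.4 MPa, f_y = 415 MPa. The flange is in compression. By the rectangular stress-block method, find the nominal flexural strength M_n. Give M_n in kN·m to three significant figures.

Tension: T = A_s f_y = 1090 × 415 = 452350 N.
Try a within the flange: a = T/(0.85 f'_c b_f) = 452350/(0.85 × 35.4 × 720) = 20.88 mm.
Since a = 20.88 ≤ h_f = 100 mm, the stress block lies entirely in the flange; analyse as a rectangular beam of width b_f.
M_n = T(d − a/2) = 452350 × (565 − 10.44) = 250.86 × 10⁶ N·mm.
M_n = 250.86 kN·m.

M_n ≈ 251 kN·m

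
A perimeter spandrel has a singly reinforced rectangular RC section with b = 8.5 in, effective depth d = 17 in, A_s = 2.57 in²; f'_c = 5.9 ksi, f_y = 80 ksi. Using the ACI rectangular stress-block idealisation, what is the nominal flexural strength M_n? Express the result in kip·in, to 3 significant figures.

T = A_s f_y = 2.57 × 80 = 205.6 kips.
a = T/(0.85 f'_c b) = 205.6/(0.85 × 5.9 × 8.5) = 4.823 in.
M_n = T(d − a/2) = 205.6 × (17 − 2.4115) = 2999.4 kip·in.

M_n ≈ 3000 kip·in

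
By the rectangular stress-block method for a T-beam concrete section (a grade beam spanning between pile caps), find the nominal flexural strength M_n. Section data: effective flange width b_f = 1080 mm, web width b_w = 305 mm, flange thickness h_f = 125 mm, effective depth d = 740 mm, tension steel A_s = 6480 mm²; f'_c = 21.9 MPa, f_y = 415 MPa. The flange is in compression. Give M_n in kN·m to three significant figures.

Tension: T = A_s f_y = 6480 × 415 = 2689200 N.
Try a within the flange: a = T/(0.85 f'_c b_f) = 2689200/(0.85 × 21.9 × 1080) = 133.76 mm.
a = 133.76 > h_f = 125 mm: the block extends into the web. Split into flange-overhang and web parts.
C_f = 0.85 f'_c (b_f − b_w) h_f = 0.85 × 21.9 × (1080 − 305) × 125 = 1803328 N.
Remaining web compression depth: a_w = (T − C_f)/(0.85 f'_c b_w) = (2689200 − 1803328)/(0.85 × 21.9 × 305) = 156.03 mm.
M_n = C_f(d − h_f/2) + (T − C_f)(d − a_w/2) = 1803328 × (740 − 62.5) + 885872 × (740 − 78.015) = 1221.75 + 586.43 = 1808.18 × 10⁶ N·mm.
M_n = 1808.18 kN·m.

M_n ≈ 1810 kN·m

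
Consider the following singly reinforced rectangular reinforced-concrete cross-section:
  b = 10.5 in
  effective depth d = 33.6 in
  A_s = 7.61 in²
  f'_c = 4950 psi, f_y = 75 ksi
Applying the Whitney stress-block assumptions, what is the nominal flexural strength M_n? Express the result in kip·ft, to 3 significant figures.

M_n ≈ 1290 kip·ft

T = A_s f_y = 7.61 × 75 = 570.75 kips.
a = T/(0.85 f'_c b) = 570.75/(0.85 × 4.95 × 10.5) = 12.919 in.
M_n = T(d − a/2) = 570.75 × (33.6 − 6.4595) = 15490.4 kip·in = 15490.4/12 = 1290.87 kip·ft.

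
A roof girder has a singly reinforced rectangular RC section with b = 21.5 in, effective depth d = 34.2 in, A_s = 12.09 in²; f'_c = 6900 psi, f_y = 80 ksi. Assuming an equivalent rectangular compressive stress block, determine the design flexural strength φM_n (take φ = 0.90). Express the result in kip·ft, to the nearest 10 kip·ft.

φM_n ≈ 2200 kip·ft

T = A_s f_y = 12.09 × 80 = 967.2 kips.
a = T/(0.85 f'_c b) = 967.2/(0.85 × 6.9 × 21.5) = 7.670 in.
M_n = T(d − a/2) = 967.2 × (34.2 − 3.835) = 29369.0 kip·in = 29369.0/12 = 2447.42 kip·ft.
φM_n = 0.90 × 2447.42 = 2202.68 kip·ft.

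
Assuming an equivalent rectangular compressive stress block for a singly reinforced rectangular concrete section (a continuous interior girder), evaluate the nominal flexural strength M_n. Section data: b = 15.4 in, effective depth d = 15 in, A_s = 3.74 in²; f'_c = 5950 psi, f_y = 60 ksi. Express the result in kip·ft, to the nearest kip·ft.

M_n ≈ 254 kip·ft

T = A_s f_y = 3.74 × 60 = 224.4 kips.
a = T/(0.85 f'_c b) = 224.4/(0.85 × 5.95 × 15.4) = 2.881 in.
M_n = T(d − a/2) = 224.4 × (15 − 1.4405) = 3042.8 kip·in = 3042.8/12 = 253.57 kip·ft.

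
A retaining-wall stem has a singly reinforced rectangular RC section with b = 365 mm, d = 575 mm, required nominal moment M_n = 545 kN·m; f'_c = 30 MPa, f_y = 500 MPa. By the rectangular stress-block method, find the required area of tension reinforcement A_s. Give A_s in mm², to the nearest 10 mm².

With M_n = 0.85 f'_c a b (d − a/2), solve the quadratic for a:
a = d − √(d² − 2M_n/(0.85 f'_c b)) = 575 − √(575² − 2 × 545×10⁶/(0.85 × 30 × 365)) = 112.92 mm.
A_s = 0.85 f'_c a b / f_y = 0.85 × 30 × 112.92 × 365 / 500 = 2102.0 mm².

A_s ≈ 2100 mm²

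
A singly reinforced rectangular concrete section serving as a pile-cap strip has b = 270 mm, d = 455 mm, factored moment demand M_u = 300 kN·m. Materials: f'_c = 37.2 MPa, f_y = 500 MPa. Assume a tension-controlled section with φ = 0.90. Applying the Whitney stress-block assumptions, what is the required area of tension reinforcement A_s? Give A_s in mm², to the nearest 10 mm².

M_n = M_u/φ = 300/0.90 = 333.333 kN·m.
With M_n = 0.85 f'_c a b (d − a/2), solve the quadratic for a:
a = d − √(d² − 2M_n/(0.85 f'_c b)) = 455 − √(455² − 2 × 333.333×10⁶/(0.85 × 37.2 × 270)) = 95.92 mm.
A_s = 0.85 f'_c a b / f_y = 0.85 × 37.2 × 95.92 × 270 / 500 = 1637.8 mm².

A_s ≈ 1640 mm²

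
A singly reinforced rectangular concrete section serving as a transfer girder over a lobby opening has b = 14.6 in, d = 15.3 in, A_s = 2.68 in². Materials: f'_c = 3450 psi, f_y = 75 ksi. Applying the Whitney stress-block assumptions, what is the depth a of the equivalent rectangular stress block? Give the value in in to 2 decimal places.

a ≈ 4.69 in

T = A_s f_y = 2.68 × 75 = 201 kips.
a = T/(0.85 f'_c b) = 201/(0.85 × 3.45 × 14.6) = 4.69 in.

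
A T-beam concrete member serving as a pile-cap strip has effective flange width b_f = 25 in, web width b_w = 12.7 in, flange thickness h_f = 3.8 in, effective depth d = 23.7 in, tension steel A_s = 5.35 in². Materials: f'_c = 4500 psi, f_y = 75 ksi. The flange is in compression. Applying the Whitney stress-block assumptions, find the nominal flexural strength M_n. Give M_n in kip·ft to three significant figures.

M_n ≈ 722 kip·ft

Tension: T = A_s f_y = 5.35 × 75 = 401.25 kips.
Try a within the flange: a = T/(0.85 f'_c b_f) = 401.25/(0.85 × 4.5 × 25) = 4.196 in.
a = 4.196 > h_f = 3.8 in: the block extends into the web. Split into flange-overhang and web parts.
C_f = 0.85 f'_c (b_f − b_w) h_f = 0.85 × 4.5 × (25 − 12.7) × 3.8 = 178.8 kips.
Remaining web compression depth: a_w = (T − C_f)/(0.85 f'_c b_w) = (401.25 − 178.8)/(0.85 × 4.5 × 12.7) = 4.579 in.
M_n = C_f(d − h_f/2) + (T − C_f)(d − a_w/2) = 178.8 × (23.7 − 1.9) + 222.45 × (23.7 − 2.2895) = 3897.8 + 4762.8 = 8660.6 kip·in.
M_n = 8660.6/12 = 721.72 kip·ft.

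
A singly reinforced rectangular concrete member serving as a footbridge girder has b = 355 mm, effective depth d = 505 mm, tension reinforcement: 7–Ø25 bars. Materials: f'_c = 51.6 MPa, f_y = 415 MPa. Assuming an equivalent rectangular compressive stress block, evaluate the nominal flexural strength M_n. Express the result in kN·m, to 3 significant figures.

A_s = 7 × 491 = 3437 mm².
T = A_s f_y = 3437 × 415 = 1426355 N = 1426.355 kN.
From C = T: a = T/(0.85 f'_c b) = 1426355/(0.85 × 51.6 × 355) = 91.61 mm.
M_n = T(d − a/2) = 1426.355 kN × (505 − 45.805) mm = 654.98 kN·m.

M_n ≈ 655 kN·m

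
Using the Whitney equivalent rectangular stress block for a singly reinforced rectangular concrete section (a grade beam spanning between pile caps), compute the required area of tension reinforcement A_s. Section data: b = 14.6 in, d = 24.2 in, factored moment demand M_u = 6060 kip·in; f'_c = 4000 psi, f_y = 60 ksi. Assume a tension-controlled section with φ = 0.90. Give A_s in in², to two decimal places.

M_n = M_u/φ = 6060/0.90 = 6733.33 kip·in.
From M_n = 0.85 f'_c a b (d − a/2):
a = d − √(d² − 2M_n/(0.85 f'_c b)) = 24.2 − √(24.2² − 2 × 6733.33/(0.85 × 4 × 14.6)) = 6.470 in.
A_s = 0.85 f'_c a b / f_y = 0.85 × 4 × 6.470 × 14.6 / 60 = 5.353 in².

A_s ≈ 5.35 in²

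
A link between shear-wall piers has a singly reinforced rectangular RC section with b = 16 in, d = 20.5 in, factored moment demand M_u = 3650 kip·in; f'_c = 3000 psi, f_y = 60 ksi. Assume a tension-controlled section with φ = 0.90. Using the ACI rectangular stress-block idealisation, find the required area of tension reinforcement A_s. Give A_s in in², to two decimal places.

A_s ≈ 3.82 in²

M_n = M_u/φ = 3650/0.90 = 4055.56 kip·in.
From M_n = 0.85 f'_c a b (d − a/2):
a = d − √(d² − 2M_n/(0.85 f'_c b)) = 20.5 − √(20.5² − 2 × 4055.56/(0.85 × 3 × 16)) = 5.619 in.
A_s = 0.85 f'_c a b / f_y = 0.85 × 3 × 5.619 × 16 / 60 = 3.821 in².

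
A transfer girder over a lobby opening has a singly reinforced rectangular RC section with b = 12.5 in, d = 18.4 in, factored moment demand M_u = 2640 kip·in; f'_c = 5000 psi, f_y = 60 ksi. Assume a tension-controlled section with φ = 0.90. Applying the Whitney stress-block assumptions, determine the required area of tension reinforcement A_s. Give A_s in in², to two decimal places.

M_n = M_u/φ = 2640/0.90 = 2933.33 kip·in.
From M_n = 0.85 f'_c a b (d − a/2):
a = d − √(d² − 2M_n/(0.85 f'_c b)) = 18.4 − √(18.4² − 2 × 2933.33/(0.85 × 5 × 12.5)) = 3.296 in.
A_s = 0.85 f'_c a b / f_y = 0.85 × 5 × 3.296 × 12.5 / 60 = 2.918 in².

A_s ≈ 2.92 in²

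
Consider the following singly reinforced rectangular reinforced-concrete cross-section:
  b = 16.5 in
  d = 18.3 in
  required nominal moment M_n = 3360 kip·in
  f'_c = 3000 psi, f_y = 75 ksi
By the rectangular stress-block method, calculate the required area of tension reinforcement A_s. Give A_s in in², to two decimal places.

From M_n = 0.85 f'_c a b (d − a/2):
a = d − √(d² − 2M_n/(0.85 f'_c b)) = 18.3 − √(18.3² − 2 × 3360/(0.85 × 3 × 16.5)) = 5.065 in.
A_s = 0.85 f'_c a b / f_y = 0.85 × 3 × 5.065 × 16.5 / 75 = 2.841 in².

A_s ≈ 2.84 in²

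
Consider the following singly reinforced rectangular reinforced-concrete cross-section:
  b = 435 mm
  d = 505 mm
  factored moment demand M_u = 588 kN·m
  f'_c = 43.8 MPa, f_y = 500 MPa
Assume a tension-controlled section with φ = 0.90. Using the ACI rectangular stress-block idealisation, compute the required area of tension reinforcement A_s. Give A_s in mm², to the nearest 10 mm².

M_n = M_u/φ = 588/0.90 = 653.333 kN·m.
With M_n = 0.85 f'_c a b (d − a/2), solve the quadratic for a:
a = d − √(d² − 2M_n/(0.85 f'_c b)) = 505 − √(505² − 2 × 653.333×10⁶/(0.85 × 43.8 × 435)) = 87.46 mm.
A_s = 0.85 f'_c a b / f_y = 0.85 × 43.8 × 87.46 × 435 / 500 = 2832.8 mm².

A_s ≈ 2830 mm²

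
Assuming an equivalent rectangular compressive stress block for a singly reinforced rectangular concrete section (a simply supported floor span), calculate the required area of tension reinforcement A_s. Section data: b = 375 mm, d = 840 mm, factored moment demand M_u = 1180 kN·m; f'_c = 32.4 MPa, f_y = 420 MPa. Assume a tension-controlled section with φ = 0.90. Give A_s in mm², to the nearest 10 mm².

A_s ≈ 4130 mm²

M_n = M_u/φ = 1180/0.90 = 1311.11 kN·m.
With M_n = 0.85 f'_c a b (d − a/2), solve the quadratic for a:
a = d − √(d² − 2M_n/(0.85 f'_c b)) = 840 − √(840² − 2 × 1311.11×10⁶/(0.85 × 32.4 × 375)) = 167.92 mm.
A_s = 0.85 f'_c a b / f_y = 0.85 × 32.4 × 167.92 × 375 / 420 = 4129.0 mm².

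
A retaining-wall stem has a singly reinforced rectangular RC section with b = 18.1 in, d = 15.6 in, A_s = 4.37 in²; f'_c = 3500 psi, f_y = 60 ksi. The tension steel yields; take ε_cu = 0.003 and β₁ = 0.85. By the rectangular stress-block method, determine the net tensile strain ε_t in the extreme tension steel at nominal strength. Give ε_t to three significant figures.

ε_t ≈ 0.00517

a = A_s f_y/(0.85 f'_c b) = 4.869 in.
β₁ = 0.85, so c = a/β₁ = 4.869/0.85 = 5.728 in.
From the linear strain diagram with ε_cu = 0.003: ε_t = 0.003 (d − c)/c = 0.003 × (15.6 − 5.728)/5.728 = 0.00517.
Since ε_t ≥ 0.005, the section is tension-controlled.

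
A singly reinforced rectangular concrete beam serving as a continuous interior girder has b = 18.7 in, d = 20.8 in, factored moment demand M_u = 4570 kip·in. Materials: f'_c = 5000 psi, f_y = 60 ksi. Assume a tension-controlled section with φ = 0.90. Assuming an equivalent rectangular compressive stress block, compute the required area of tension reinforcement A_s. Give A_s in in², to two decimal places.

A_s ≈ 4.42 in²

M_n = M_u/φ = 4570/0.90 = 5077.78 kip·in.
From M_n = 0.85 f'_c a b (d − a/2):
a = d − √(d² − 2M_n/(0.85 f'_c b)) = 20.8 − √(20.8² − 2 × 5077.78/(0.85 × 5 × 18.7)) = 3.340 in.
A_s = 0.85 f'_c a b / f_y = 0.85 × 5 × 3.340 × 18.7 / 60 = 4.424 in².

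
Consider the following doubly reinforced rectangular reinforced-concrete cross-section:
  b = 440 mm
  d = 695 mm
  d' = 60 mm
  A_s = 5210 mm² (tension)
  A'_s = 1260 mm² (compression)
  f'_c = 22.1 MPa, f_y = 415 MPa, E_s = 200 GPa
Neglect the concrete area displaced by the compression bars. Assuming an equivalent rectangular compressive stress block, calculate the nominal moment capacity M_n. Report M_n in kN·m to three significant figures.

M_n ≈ 1310 kN·m

Assume both tension and compression steel yield.
Net tension couple steel: A_s − A'_s = 3950 mm².
a = (A_s − A'_s) f_y / (0.85 f'_c b) = 1639250/(0.85 × 22.1 × 440) = 198.33 mm.
c = a/β₁ = 198.33/0.85 = 233.33 mm; ε'_s = 0.003(c − d')/c = 0.0022 ≥ f_y/E_s = 0.0021, so compression steel does yield.
M_n = (A_s − A'_s) f_y (d − a/2) + A'_s f_y (d − d') = [1639250 × (695 − 99.165) + 522900 × (695 − 60)] × 10⁻⁶ = 976.72 + 332.04 = 1308.76 kN·m.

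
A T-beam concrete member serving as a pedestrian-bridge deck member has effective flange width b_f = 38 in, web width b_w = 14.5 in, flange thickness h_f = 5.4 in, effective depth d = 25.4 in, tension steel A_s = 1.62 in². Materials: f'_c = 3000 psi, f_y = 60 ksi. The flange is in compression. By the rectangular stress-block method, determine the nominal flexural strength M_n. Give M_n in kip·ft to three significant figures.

Tension: T = A_s f_y = 1.62 × 60 = 97.2 kips.
Try a within the flange: a = T/(0.85 f'_c b_f) = 97.2/(0.85 × 3 × 38) = 1.003 in.
Since a = 1.003 ≤ h_f = 5.4 in, the stress block lies entirely in the flange; analyse as a rectangular beam of width b_f.
M_n = T(d − a/2) = 97.2 × (25.4 − 0.5015) = 2420.1 kip·in.
M_n = 2420.1/12 = 201.68 kip·ft.

M_n ≈ 202 kip·ft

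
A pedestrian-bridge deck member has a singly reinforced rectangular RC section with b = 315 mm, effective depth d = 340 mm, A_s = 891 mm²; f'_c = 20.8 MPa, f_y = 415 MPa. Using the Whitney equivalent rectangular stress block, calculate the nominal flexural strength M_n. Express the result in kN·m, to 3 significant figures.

M_n ≈ 113 kN·m

T = A_s f_y = 891 × 415 = 369765 N = 369.765 kN.
From C = T: a = T/(0.85 f'_c b) = 369765/(0.85 × 20.8 × 315) = 66.39 mm.
M_n = T(d − a/2) = 369.765 kN × (340 − 33.195) mm = 113.45 kN·m.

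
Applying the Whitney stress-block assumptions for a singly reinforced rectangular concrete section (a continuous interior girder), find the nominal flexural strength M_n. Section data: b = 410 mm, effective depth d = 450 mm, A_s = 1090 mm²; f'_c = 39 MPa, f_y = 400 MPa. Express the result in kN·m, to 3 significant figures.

T = A_s f_y = 1090 × 400 = 436000 N = 436 kN.
From C = T: a = T/(0.85 f'_c b) = 436000/(0.85 × 39 × 410) = 32.08 mm.
M_n = T(d − a/2) = 436 kN × (450 − 16.04) mm = 189.21 kN·m.

M_n ≈ 189 kN·m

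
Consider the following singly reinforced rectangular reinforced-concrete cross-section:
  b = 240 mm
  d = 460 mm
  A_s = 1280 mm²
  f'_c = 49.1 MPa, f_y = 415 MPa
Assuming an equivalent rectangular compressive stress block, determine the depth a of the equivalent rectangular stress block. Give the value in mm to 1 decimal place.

a ≈ 53.0 mm

T = A_s f_y = 1280 × 415 = 531200 N = 531.2 kN.
Setting C = 0.85 f'_c a b equal to T: a = 531200/(0.85 × 49.1 × 240) = 53.0 mm.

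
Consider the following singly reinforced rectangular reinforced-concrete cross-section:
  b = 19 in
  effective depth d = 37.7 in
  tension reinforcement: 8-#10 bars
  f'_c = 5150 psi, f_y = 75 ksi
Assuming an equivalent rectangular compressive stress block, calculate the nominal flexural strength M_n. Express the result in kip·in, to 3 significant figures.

M_n ≈ 25200 kip·in

A_s = 8 × 1.27 = 10.16 in².
T = A_s f_y = 10.16 × 75 = 762 kips.
a = T/(0.85 f'_c b) = 762/(0.85 × 5.15 × 19) = 9.162 in.
M_n = T(d − a/2) = 762 × (37.7 − 4.581) = 25236.7 kip·in.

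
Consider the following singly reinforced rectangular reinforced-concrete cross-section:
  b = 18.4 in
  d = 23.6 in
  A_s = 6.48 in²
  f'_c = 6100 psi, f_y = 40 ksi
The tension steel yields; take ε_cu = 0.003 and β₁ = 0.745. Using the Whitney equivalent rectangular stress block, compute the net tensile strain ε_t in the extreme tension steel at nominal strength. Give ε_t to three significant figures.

a = A_s f_y/(0.85 f'_c b) = 2.717 in.
β₁ = 0.745, so c = a/β₁ = 2.717/0.745 = 3.647 in.
From the linear strain diagram with ε_cu = 0.003: ε_t = 0.003 (d − c)/c = 0.003 × (23.6 − 3.647)/3.647 = 0.0164.
Since ε_t ≥ 0.005, the section is tension-controlled.

ε_t ≈ 0.0164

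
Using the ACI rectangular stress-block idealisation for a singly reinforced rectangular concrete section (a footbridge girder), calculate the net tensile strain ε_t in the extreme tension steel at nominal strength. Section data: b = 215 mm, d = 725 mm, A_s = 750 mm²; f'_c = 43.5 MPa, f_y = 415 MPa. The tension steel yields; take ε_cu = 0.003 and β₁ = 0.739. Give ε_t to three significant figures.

a = A_s f_y/(0.85 f'_c b) = 39.15 mm.
β₁ = 0.739, so c = a/β₁ = 39.15/0.739 = 52.98 mm.
From the linear strain diagram with ε_cu = 0.003: ε_t = 0.003 (d − c)/c = 0.003 × (725 − 52.98)/52.98 = 0.0381.
Since ε_t ≥ 0.005, the section is tension-controlled.

ε_t ≈ 0.0381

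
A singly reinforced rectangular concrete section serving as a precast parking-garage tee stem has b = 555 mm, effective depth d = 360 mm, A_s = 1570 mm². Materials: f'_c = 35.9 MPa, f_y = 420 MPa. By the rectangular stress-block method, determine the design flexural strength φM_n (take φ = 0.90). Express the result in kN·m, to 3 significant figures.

T = A_s f_y = 1570 × 420 = 659400 N = 659.4 kN.
From C = T: a = T/(0.85 f'_c b) = 659400/(0.85 × 35.9 × 555) = 38.94 mm.
M_n = T(d − a/2) = 659.4 kN × (360 − 19.47) mm = 224.55 kN·m.
φM_n = 0.90 × 224.55 = 202.10 kN·m.

φM_n ≈ 202 kN·m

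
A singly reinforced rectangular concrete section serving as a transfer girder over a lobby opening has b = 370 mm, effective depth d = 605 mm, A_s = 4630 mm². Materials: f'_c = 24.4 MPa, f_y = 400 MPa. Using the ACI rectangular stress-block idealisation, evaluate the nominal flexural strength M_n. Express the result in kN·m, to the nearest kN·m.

M_n ≈ 897 kN·m

T = A_s f_y = 4630 × 400 = 1852000 N = 1852 kN.
From C = T: a = T/(0.85 f'_c b) = 1852000/(0.85 × 24.4 × 370) = 241.34 mm.
M_n = T(d − a/2) = 1852 kN × (605 − 120.67) mm = 896.98 kN·m.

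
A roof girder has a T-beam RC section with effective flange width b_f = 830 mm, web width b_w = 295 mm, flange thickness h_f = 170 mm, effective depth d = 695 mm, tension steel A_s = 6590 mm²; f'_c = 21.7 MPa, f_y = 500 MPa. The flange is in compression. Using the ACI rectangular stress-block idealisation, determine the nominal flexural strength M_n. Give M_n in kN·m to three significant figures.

Tension: T = A_s f_y = 6590 × 500 = 3295000 N.
Try a within the flange: a = T/(0.85 f'_c b_f) = 3295000/(0.85 × 21.7 × 830) = 215.23 mm.
a = 215.23 > h_f = 170 mm: the block extends into the web. Split into flange-overhang and web parts.
C_f = 0.85 f'_c (b_f − b_w) h_f = 0.85 × 21.7 × (830 − 295) × 170 = 1677573 N.
Remaining web compression depth: a_w = (T − C_f)/(0.85 f'_c b_w) = (3295000 − 1677573)/(0.85 × 21.7 × 295) = 297.25 mm.
M_n = C_f(d − h_f/2) + (T − C_f)(d − a_w/2) = 1677573 × (695 − 85) + 1617427 × (695 − 148.625) = 1023.32 + 883.72 = 1907.04 × 10⁶ N·mm.
M_n = 1907.04 kN·m.

M_n ≈ 1910 kN·m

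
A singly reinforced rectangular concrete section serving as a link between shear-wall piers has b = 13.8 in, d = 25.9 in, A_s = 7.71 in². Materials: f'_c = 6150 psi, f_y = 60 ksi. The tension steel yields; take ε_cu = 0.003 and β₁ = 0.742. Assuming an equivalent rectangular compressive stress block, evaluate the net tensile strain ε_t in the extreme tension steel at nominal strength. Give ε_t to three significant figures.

ε_t ≈ 0.00599

a = A_s f_y/(0.85 f'_c b) = 6.413 in.
β₁ = 0.742, so c = a/β₁ = 6.413/0.742 = 8.643 in.
From the linear strain diagram with ε_cu = 0.003: ε_t = 0.003 (d − c)/c = 0.003 × (25.9 − 8.643)/8.643 = 0.00599.
Since ε_t ≥ 0.005, the section is tension-controlled.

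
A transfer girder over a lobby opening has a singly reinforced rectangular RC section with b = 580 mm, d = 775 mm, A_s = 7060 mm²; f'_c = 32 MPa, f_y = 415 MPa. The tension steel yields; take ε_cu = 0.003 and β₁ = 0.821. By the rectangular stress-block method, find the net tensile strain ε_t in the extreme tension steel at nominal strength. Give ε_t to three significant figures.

a = A_s f_y/(0.85 f'_c b) = 185.72 mm.
β₁ = 0.821, so c = a/β₁ = 185.72/0.821 = 226.21 mm.
From the linear strain diagram with ε_cu = 0.003: ε_t = 0.003 (d − c)/c = 0.003 × (775 − 226.21)/226.21 = 0.00728.
Since ε_t ≥ 0.005, the section is tension-controlled.

ε_t ≈ 0.00728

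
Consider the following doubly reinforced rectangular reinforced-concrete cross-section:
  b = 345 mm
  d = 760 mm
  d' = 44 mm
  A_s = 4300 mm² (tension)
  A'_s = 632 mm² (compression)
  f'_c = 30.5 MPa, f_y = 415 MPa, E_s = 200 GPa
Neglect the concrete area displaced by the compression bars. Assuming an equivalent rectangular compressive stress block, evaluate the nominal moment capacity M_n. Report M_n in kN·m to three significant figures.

Assume both tension and compression steel yield.
Net tension couple steel: A_s − A'_s = 3668 mm².
a = (A_s − A'_s) f_y / (0.85 f'_c b) = 1522220/(0.85 × 30.5 × 345) = 170.19 mm.
c = a/β₁ = 170.19/0.832 = 204.56 mm; ε'_s = 0.003(c − d')/c = 0.0024 ≥ f_y/E_s = 0.0021, so compression steel does yield.
M_n = (A_s − A'_s) f_y (d − a/2) + A'_s f_y (d − d') = [1522220 × (760 − 85.095) + 262280 × (760 − 44)] × 10⁻⁶ = 1027.35 + 187.79 = 1215.14 kN·m.

M_n ≈ 1220 kN·m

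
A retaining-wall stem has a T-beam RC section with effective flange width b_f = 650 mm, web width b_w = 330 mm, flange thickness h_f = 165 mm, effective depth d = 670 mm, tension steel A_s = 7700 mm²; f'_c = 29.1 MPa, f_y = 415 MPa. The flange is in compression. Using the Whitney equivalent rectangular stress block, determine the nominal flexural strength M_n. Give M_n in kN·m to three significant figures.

Tension: T = A_s f_y = 7700 × 415 = 3195500 N.
Try a within the flange: a = T/(0.85 f'_c b_f) = 3195500/(0.85 × 29.1 × 650) = 198.75 mm.
a = 198.75 > h_f = 165 mm: the block extends into the web. Split into flange-overhang and web parts.
C_f = 0.85 f'_c (b_f − b_w) h_f = 0.85 × 29.1 × (650 − 330) × 165 = 1306008 N.
Remaining web compression depth: a_w = (T − C_f)/(0.85 f'_c b_w) = (3195500 − 1306008)/(0.85 × 29.1 × 330) = 231.48 mm.
M_n = C_f(d − h_f/2) + (T − C_f)(d − a_w/2) = 1306008 × (670 − 82.5) + 1889492 × (670 − 115.74) = 767.28 + 1047.27 = 1814.55 × 10⁶ N·mm.
M_n = 1814.55 kN·m.

M_n ≈ 1810 kN·m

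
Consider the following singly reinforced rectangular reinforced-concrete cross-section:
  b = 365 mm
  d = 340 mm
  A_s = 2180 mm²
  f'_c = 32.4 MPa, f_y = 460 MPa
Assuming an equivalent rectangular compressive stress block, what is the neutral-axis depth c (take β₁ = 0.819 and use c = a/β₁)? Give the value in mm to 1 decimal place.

T = A_s f_y = 2180 × 460 = 1002800 N = 1002.8 kN.
Setting C = 0.85 f'_c a b equal to T: a = 1002800/(0.85 × 32.4 × 365) = 99.760 mm.
With β₁ = 0.819, c = a/β₁ = 99.760/0.819 = 121.8 mm.

c ≈ 121.8 mm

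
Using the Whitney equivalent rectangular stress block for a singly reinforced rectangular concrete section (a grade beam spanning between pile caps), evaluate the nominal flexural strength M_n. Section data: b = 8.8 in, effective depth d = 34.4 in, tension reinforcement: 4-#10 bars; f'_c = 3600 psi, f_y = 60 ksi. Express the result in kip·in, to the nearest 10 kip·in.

M_n ≈ 8760 kip·in

A_s = 4 × 1.27 = 5.08 in².
T = A_s f_y = 5.08 × 60 = 304.8 kips.
a = T/(0.85 f'_c b) = 304.8/(0.85 × 3.6 × 8.8) = 11.319 in.
M_n = T(d − a/2) = 304.8 × (34.4 − 5.6595) = 8760.1 kip·in.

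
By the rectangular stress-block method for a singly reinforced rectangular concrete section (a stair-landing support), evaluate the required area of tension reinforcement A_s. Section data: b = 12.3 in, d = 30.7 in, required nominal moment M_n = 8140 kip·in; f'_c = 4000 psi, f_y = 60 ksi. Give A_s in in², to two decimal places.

From M_n = 0.85 f'_c a b (d − a/2):
a = d − √(d² − 2M_n/(0.85 f'_c b)) = 30.7 − √(30.7² − 2 × 8140/(0.85 × 4 × 12.3)) = 7.180 in.
A_s = 0.85 f'_c a b / f_y = 0.85 × 4 × 7.180 × 12.3 / 60 = 5.004 in².

A_s ≈ 5.00 in²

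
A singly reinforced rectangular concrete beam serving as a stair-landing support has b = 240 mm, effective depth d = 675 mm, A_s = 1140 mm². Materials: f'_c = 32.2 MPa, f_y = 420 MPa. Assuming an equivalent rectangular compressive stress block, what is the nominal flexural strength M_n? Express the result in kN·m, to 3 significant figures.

M_n ≈ 306 kN·m

T = A_s f_y = 1140 × 420 = 478800 N = 478.8 kN.
From C = T: a = T/(0.85 f'_c b) = 478800/(0.85 × 32.2 × 240) = 72.89 mm.
M_n = T(d − a/2) = 478.8 kN × (675 − 36.445) mm = 305.74 kN·m.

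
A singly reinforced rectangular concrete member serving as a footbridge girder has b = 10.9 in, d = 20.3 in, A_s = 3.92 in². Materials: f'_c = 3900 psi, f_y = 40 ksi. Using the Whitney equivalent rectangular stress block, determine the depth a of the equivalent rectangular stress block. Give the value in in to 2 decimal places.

T = A_s f_y = 3.92 × 40 = 156.8 kips.
a = T/(0.85 f'_c b) = 156.8/(0.85 × 3.9 × 10.9) = 4.34 in.

a ≈ 4.34 in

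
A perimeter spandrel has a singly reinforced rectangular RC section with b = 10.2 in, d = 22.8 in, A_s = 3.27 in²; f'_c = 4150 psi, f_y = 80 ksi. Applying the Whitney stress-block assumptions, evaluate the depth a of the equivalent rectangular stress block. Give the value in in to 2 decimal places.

T = A_s f_y = 3.27 × 80 = 261.6 kips.
a = T/(0.85 f'_c b) = 261.6/(0.85 × 4.15 × 10.2) = 7.27 in.

a ≈ 7.27 in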